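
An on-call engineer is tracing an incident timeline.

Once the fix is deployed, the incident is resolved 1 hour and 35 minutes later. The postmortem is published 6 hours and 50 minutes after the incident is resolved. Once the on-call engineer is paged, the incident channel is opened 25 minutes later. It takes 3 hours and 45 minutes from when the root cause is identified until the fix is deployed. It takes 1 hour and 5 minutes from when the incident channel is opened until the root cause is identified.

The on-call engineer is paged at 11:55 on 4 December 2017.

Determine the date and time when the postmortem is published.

The on-call engineer is paged: 11:55 Dec 4, 2017.
The incident channel is opened: 11:55 Dec 4, 2017 + 25m = 12:20 Dec 4, 2017.
The root cause is identified: 12:20 Dec 4, 2017 + 1h05m = 13:25 Dec 4, 2017.
The fix is deployed: 13:25 Dec 4, 2017 + 3h45m = 17:10 Dec 4, 2017.
The incident is resolved: 17:10 Dec 4, 2017 + 1h35m = 18:45 Dec 4, 2017.
The postmortem is published: 18:45 Dec 4, 2017 + 6h50m = 01:35 Dec 5, 2017.

01:35 on 5 December 2017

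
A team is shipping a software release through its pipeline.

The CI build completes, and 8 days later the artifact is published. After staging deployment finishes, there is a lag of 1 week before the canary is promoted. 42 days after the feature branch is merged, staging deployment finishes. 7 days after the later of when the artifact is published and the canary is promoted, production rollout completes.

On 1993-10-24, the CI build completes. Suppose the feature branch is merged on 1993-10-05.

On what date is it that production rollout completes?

1993-11-30

The CI build completes: Oct 24, 1993.
The artifact is published: Oct 24, 1993 + 8 days = Nov 1, 1993.
The feature branch is merged: Oct 5, 1993.
Staging deployment finishes: Oct 5, 1993 + 42 days = Nov 16, 1993.
The canary is promoted: Nov 16, 1993 + 1 week = Nov 23, 1993.
Both prerequisites met — the artifact is published (Nov 1, 1993), the canary is promoted (Nov 23, 1993); the later is Nov 23, 1993.
Production rollout completes: Nov 23, 1993 + 7 days = Nov 30, 1993.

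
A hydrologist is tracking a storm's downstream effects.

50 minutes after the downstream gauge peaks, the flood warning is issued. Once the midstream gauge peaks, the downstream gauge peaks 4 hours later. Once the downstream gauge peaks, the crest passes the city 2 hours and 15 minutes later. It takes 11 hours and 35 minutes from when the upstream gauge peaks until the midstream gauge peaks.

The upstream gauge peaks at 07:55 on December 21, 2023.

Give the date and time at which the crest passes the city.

The upstream gauge peaks: 07:55 Dec 21, 2023.
The midstream gauge peaks: 07:55 Dec 21, 2023 + 11h35m = 19:30 Dec 21, 2023.
The downstream gauge peaks: 19:30 Dec 21, 2023 + 4h = 23:30 Dec 21, 2023.
The crest passes the city: 23:30 Dec 21, 2023 + 2h15m = 01:45 Dec 22, 2023.

01:45 on December 22, 2023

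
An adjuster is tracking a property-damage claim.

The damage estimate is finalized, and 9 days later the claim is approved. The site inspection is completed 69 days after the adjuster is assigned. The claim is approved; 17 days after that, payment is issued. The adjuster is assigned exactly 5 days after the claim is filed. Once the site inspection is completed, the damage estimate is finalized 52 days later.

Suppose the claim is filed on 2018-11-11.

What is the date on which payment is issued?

The claim is filed: Nov 11, 2018.
The adjuster is assigned: Nov 11, 2018 + 5 days = Nov 16, 2018.
The site inspection is completed: Nov 16, 2018 + 69 days = Jan 24, 2019.
The damage estimate is finalized: Jan 24, 2019 + 52 days = Mar 17, 2019.
The claim is approved: Mar 17, 2019 + 9 days = Mar 26, 2019.
Payment is issued: Mar 26, 2019 + 17 days = Apr 12, 2019.

2019-04-12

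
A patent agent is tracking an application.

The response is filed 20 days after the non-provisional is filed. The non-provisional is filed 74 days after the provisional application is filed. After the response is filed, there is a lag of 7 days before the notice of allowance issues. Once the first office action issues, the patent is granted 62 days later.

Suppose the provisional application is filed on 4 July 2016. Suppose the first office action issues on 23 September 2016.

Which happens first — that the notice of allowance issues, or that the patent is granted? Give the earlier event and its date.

The notice of allowance issues — 13 October 2016

The provisional application is filed: Jul 4, 2016.
The non-provisional is filed: Jul 4, 2016 + 74 days = Sep 16, 2016.
The response is filed: Sep 16, 2016 + 20 days = Oct 6, 2016.
The notice of allowance issues: Oct 6, 2016 + 7 days = Oct 13, 2016.
The first office action issues: Sep 23, 2016.
The patent is granted: Sep 23, 2016 + 62 days = Nov 24, 2016.
Comparing: the notice of allowance issues on Oct 13, 2016 vs the patent is granted on Nov 24, 2016. Earlier: the notice of allowance issues.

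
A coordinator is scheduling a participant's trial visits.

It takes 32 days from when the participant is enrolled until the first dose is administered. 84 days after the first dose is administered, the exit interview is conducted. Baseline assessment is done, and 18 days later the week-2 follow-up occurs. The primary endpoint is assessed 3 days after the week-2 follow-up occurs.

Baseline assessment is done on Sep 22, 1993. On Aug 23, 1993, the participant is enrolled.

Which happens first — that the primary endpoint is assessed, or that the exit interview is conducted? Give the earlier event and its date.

Baseline assessment is done: Sep 22, 1993.
The week-2 follow-up occurs: Sep 22, 1993 + 18 days = Oct 10, 1993.
The primary endpoint is assessed: Oct 10, 1993 + 3 days = Oct 13, 1993.
The participant is enrolled: Aug 23, 1993.
The first dose is administered: Aug 23, 1993 + 32 days = Sep 24, 1993.
The exit interview is conducted: Sep 24, 1993 + 84 days = Dec 17, 1993.
Comparing: the primary endpoint is assessed on Oct 13, 1993 vs the exit interview is conducted on Dec 17, 1993. Earlier: the primary endpoint is assessed.

The primary endpoint is assessed — Oct 13, 1993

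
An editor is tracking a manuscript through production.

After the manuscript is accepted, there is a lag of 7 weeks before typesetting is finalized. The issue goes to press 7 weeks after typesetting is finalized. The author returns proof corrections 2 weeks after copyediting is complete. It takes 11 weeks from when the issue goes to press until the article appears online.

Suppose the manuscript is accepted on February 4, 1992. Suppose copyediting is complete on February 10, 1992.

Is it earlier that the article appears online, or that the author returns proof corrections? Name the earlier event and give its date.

The manuscript is accepted: Feb 4, 1992.
Typesetting is finalized: Feb 4, 1992 + 7 weeks = Mar 24, 1992.
The issue goes to press: Mar 24, 1992 + 7 weeks = May 12, 1992.
The article appears online: May 12, 1992 + 11 weeks = Jul 28, 1992.
Copyediting is complete: Feb 10, 1992.
The author returns proof corrections: Feb 10, 1992 + 2 weeks = Feb 24, 1992.
Comparing: the article appears online on Jul 28, 1992 vs the author returns proof corrections on Feb 24, 1992. Earlier: the author returns proof corrections.

The author returns proof corrections — February 24, 1992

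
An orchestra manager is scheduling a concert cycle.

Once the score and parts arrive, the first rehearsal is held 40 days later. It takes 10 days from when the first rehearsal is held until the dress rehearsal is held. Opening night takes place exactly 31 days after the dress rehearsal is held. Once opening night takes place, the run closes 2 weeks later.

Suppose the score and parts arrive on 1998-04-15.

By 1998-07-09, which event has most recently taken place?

Opening night takes place

The score and parts arrive: Apr 15, 1998.
The first rehearsal is held: Apr 15, 1998 + 40 days = May 25, 1998.
The dress rehearsal is held: May 25, 1998 + 10 days = Jun 4, 1998.
Opening night takes place: Jun 4, 1998 + 31 days = Jul 5, 1998.
The run closes: Jul 5, 1998 + 2 weeks = Jul 19, 1998.
Jul 9, 1998 falls between when opening night takes place (Jul 5, 1998) and when the run closes (Jul 19, 1998).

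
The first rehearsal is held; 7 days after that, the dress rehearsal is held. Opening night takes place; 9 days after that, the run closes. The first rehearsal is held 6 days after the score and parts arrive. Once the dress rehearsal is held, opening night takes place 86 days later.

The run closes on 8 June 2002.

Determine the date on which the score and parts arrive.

20 February 2002

The run closes: Jun 8, 2002.
Opening night takes place: Jun 8, 2002 − 9 days = May 30, 2002.
The dress rehearsal is held: May 30, 2002 − 86 days = Mar 5, 2002.
The first rehearsal is held: Mar 5, 2002 − 7 days = Feb 26, 2002.
The score and parts arrive: Feb 26, 2002 − 6 days = Feb 20, 2002.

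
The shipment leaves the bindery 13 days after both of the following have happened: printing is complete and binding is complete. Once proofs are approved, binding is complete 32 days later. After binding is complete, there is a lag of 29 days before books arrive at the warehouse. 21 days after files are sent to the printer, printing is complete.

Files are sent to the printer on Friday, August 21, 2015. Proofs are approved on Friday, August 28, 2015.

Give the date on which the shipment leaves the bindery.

Monday, October 12, 2015

Files are sent to the printer: Aug 21, 2015.
Printing is complete: Aug 21, 2015 + 21 days = Sep 11, 2015.
Proofs are approved: Aug 28, 2015.
Binding is complete: Aug 28, 2015 + 32 days = Sep 29, 2015.
Both prerequisites met — printing is complete (Sep 11, 2015), binding is complete (Sep 29, 2015); the later is Sep 29, 2015.
The shipment leaves the bindery: Sep 29, 2015 + 13 days = Oct 12, 2015.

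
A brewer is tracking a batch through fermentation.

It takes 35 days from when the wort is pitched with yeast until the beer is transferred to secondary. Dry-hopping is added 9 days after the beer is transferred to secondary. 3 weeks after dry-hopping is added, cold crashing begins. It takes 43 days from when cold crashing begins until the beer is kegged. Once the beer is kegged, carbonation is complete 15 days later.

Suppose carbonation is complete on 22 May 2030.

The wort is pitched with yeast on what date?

Carbonation is complete: May 22, 2030.
The beer is kegged: May 22, 2030 − 15 days = May 7, 2030.
Cold crashing begins: May 7, 2030 − 43 days = Mar 25, 2030.
Dry-hopping is added: Mar 25, 2030 − 3 weeks = Mar 4, 2030.
The beer is transferred to secondary: Mar 4, 2030 − 9 days = Feb 23, 2030.
The wort is pitched with yeast: Feb 23, 2030 − 35 days = Jan 19, 2030.

19 January 2030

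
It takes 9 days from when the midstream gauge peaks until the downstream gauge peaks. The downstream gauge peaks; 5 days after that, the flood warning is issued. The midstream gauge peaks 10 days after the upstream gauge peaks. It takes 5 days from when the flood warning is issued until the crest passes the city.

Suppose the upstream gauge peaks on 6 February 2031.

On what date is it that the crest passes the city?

7 March 2031

The upstream gauge peaks: Feb 6, 2031.
The midstream gauge peaks: Feb 6, 2031 + 10 days = Feb 16, 2031.
The downstream gauge peaks: Feb 16, 2031 + 9 days = Feb 25, 2031.
The flood warning is issued: Feb 25, 2031 + 5 days = Mar 2, 2031.
The crest passes the city: Mar 2, 2031 + 5 days = Mar 7, 2031.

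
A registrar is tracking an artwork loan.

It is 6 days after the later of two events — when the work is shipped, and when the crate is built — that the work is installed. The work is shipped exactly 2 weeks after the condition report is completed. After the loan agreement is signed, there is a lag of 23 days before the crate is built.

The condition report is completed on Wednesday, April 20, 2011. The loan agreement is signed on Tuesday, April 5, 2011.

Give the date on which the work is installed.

Tuesday, May 10, 2011

The condition report is completed: Apr 20, 2011.
The work is shipped: Apr 20, 2011 + 2 weeks = May 4, 2011.
The loan agreement is signed: Apr 5, 2011.
The crate is built: Apr 5, 2011 + 23 days = Apr 28, 2011.
Both prerequisites met — the work is shipped (May 4, 2011), the crate is built (Apr 28, 2011); the later is May 4, 2011.
The work is installed: May 4, 2011 + 6 days = May 10, 2011.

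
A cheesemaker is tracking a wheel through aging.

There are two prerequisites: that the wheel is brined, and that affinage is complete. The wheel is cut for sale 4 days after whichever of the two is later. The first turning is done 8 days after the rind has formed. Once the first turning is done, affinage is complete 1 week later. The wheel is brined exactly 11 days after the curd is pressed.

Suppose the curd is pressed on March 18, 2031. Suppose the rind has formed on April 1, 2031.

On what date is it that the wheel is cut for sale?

April 20, 2031

The curd is pressed: Mar 18, 2031.
The wheel is brined: Mar 18, 2031 + 11 days = Mar 29, 2031.
The rind has formed: Apr 1, 2031.
The first turning is done: Apr 1, 2031 + 8 days = Apr 9, 2031.
Affinage is complete: Apr 9, 2031 + 1 week = Apr 16, 2031.
Both prerequisites met — the wheel is brined (Mar 29, 2031), affinage is complete (Apr 16, 2031); the later is Apr 16, 2031.
The wheel is cut for sale: Apr 16, 2031 + 4 days = Apr 20, 2031.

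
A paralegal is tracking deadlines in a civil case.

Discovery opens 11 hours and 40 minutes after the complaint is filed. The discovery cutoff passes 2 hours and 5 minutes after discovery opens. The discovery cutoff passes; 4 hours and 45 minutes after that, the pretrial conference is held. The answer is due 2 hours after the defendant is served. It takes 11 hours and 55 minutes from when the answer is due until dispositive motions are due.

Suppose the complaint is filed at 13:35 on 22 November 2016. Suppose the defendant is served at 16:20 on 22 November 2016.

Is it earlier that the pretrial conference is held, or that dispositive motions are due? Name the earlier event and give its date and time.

The complaint is filed: 13:35 Nov 22, 2016.
Discovery opens: 13:35 Nov 22, 2016 + 11h40m = 01:15 Nov 23, 2016.
The discovery cutoff passes: 01:15 Nov 23, 2016 + 2h05m = 03:20 Nov 23, 2016.
The pretrial conference is held: 03:20 Nov 23, 2016 + 4h45m = 08:05 Nov 23, 2016.
The defendant is served: 16:20 Nov 22, 2016.
The answer is due: 16:20 Nov 22, 2016 + 2h = 18:20 Nov 22, 2016.
Dispositive motions are due: 18:20 Nov 22, 2016 + 11h55m = 06:15 Nov 23, 2016.
Comparing: the pretrial conference is held at 08:05 Nov 23, 2016 vs dispositive motions are due at 06:15 Nov 23, 2016. Earlier: dispositive motions are due.

Dispositive motions are due — 06:15 on 23 November 2016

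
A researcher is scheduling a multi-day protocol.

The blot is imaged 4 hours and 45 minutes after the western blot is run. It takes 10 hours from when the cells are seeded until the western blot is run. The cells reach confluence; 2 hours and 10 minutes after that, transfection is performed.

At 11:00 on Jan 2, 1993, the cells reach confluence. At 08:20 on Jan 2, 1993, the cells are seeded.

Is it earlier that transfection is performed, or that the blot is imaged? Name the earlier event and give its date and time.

Transfection is performed — 13:10 on Jan 2, 1993

The cells reach confluence: 11:00 Jan 2, 1993.
Transfection is performed: 11:00 Jan 2, 1993 + 2h10m = 13:10 Jan 2, 1993.
The cells are seeded: 08:20 Jan 2, 1993.
The western blot is run: 08:20 Jan 2, 1993 + 10h = 18:20 Jan 2, 1993.
The blot is imaged: 18:20 Jan 2, 1993 + 4h45m = 23:05 Jan 2, 1993.
Comparing: transfection is performed at 13:10 Jan 2, 1993 vs the blot is imaged at 23:05 Jan 2, 1993. Earlier: transfection is performed.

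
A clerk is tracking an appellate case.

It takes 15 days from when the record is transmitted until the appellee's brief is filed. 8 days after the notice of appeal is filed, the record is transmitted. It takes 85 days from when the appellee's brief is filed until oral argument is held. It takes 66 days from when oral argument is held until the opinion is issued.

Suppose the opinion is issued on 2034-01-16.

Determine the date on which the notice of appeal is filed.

The opinion is issued: Jan 16, 2034.
Oral argument is held: Jan 16, 2034 − 66 days = Nov 11, 2033.
The appellee's brief is filed: Nov 11, 2033 − 85 days = Aug 18, 2033.
The record is transmitted: Aug 18, 2033 − 15 days = Aug 3, 2033.
The notice of appeal is filed: Aug 3, 2033 − 8 days = Jul 26, 2033.

2033-07-26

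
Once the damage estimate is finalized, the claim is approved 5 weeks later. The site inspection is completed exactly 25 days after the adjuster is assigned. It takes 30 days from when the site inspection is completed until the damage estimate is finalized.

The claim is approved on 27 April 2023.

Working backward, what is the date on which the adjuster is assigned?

27 January 2023

The claim is approved: Apr 27, 2023.
The damage estimate is finalized: Apr 27, 2023 − 5 weeks = Mar 23, 2023.
The site inspection is completed: Mar 23, 2023 − 30 days = Feb 21, 2023.
The adjuster is assigned: Feb 21, 2023 − 25 days = Jan 27, 2023.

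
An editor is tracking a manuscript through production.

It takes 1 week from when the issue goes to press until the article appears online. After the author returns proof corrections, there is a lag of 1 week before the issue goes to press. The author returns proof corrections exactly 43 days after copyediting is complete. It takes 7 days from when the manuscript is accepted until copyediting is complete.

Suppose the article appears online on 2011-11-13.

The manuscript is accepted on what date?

2011-09-10

The article appears online: Nov 13, 2011.
The issue goes to press: Nov 13, 2011 − 1 week = Nov 6, 2011.
The author returns proof corrections: Nov 6, 2011 − 1 week = Oct 30, 2011.
Copyediting is complete: Oct 30, 2011 − 43 days = Sep 17, 2011.
The manuscript is accepted: Sep 17, 2011 − 7 days = Sep 10, 2011.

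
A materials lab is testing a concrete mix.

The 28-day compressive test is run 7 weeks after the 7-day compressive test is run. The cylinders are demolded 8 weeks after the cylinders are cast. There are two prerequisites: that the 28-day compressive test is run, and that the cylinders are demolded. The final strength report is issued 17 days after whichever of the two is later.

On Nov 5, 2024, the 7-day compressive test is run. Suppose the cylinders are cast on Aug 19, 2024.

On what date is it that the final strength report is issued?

The 7-day compressive test is run: Nov 5, 2024.
The 28-day compressive test is run: Nov 5, 2024 + 7 weeks = Dec 24, 2024.
The cylinders are cast: Aug 19, 2024.
The cylinders are demolded: Aug 19, 2024 + 8 weeks = Oct 14, 2024.
Both prerequisites met — the 28-day compressive test is run (Dec 24, 2024), the cylinders are demolded (Oct 14, 2024); the later is Dec 24, 2024.
The final strength report is issued: Dec 24, 2024 + 17 days = Jan 10, 2025.

Jan 10, 2025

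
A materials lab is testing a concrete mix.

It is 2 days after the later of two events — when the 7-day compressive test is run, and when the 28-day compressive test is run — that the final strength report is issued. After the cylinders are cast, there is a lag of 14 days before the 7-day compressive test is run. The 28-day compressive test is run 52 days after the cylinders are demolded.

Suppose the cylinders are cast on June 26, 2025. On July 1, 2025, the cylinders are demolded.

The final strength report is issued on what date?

The cylinders are cast: Jun 26, 2025.
The 7-day compressive test is run: Jun 26, 2025 + 14 days = Jul 10, 2025.
The cylinders are demolded: Jul 1, 2025.
The 28-day compressive test is run: Jul 1, 2025 + 52 days = Aug 22, 2025.
Both prerequisites met — the 7-day compressive test is run (Jul 10, 2025), the 28-day compressive test is run (Aug 22, 2025); the later is Aug 22, 2025.
The final strength report is issued: Aug 22, 2025 + 2 days = Aug 24, 2025.

August 24, 2025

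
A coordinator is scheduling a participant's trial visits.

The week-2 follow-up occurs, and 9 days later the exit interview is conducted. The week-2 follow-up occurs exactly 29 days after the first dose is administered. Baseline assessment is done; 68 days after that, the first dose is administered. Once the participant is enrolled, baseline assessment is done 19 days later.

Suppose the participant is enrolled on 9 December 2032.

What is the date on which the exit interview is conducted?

13 April 2033

The participant is enrolled: Dec 9, 2032.
Baseline assessment is done: Dec 9, 2032 + 19 days = Dec 28, 2032.
The first dose is administered: Dec 28, 2032 + 68 days = Mar 6, 2033.
The week-2 follow-up occurs: Mar 6, 2033 + 29 days = Apr 4, 2033.
The exit interview is conducted: Apr 4, 2033 + 9 days = Apr 13, 2033.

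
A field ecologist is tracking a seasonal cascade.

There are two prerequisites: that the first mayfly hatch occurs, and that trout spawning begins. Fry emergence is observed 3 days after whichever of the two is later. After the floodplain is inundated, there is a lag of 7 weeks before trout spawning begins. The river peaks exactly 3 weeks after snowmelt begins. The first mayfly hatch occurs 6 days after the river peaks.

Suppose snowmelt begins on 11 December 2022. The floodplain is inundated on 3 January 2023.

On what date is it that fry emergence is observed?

Snowmelt begins: Dec 11, 2022.
The river peaks: Dec 11, 2022 + 3 weeks = Jan 1, 2023.
The first mayfly hatch occurs: Jan 1, 2023 + 6 days = Jan 7, 2023.
The floodplain is inundated: Jan 3, 2023.
Trout spawning begins: Jan 3, 2023 + 7 weeks = Feb 21, 2023.
Both prerequisites met — the first mayfly hatch occurs (Jan 7, 2023), trout spawning begins (Feb 21, 2023); the later is Feb 21, 2023.
Fry emergence is observed: Feb 21, 2023 + 3 days = Feb 24, 2023.

24 February 2023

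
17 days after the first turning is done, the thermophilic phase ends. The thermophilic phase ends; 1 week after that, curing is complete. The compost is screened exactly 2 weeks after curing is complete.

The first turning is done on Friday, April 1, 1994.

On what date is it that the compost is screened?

Monday, May 9, 1994

The first turning is done: Apr 1, 1994.
The thermophilic phase ends: Apr 1, 1994 + 17 days = Apr 18, 1994.
Curing is complete: Apr 18, 1994 + 1 week = Apr 25, 1994.
The compost is screened: Apr 25, 1994 + 2 weeks = May 9, 1994.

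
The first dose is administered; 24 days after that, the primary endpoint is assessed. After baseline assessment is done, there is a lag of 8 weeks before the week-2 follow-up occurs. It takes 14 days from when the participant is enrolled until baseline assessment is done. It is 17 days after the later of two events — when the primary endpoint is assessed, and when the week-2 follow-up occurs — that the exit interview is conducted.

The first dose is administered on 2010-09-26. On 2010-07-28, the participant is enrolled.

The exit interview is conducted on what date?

2010-11-06

The first dose is administered: Sep 26, 2010.
The primary endpoint is assessed: Sep 26, 2010 + 24 days = Oct 20, 2010.
The participant is enrolled: Jul 28, 2010.
Baseline assessment is done: Jul 28, 2010 + 14 days = Aug 11, 2010.
The week-2 follow-up occurs: Aug 11, 2010 + 8 weeks = Oct 6, 2010.
Both prerequisites met — the primary endpoint is assessed (Oct 20, 2010), the week-2 follow-up occurs (Oct 6, 2010); the later is Oct 20, 2010.
The exit interview is conducted: Oct 20, 2010 + 17 days = Nov 6, 2010.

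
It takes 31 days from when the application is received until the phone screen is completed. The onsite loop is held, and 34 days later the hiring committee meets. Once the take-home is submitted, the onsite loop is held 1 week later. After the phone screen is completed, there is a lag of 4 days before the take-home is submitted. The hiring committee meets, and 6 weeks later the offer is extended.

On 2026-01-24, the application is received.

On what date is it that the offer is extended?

2026-05-22

The application is received: Jan 24, 2026.
The phone screen is completed: Jan 24, 2026 + 31 days = Feb 24, 2026.
The take-home is submitted: Feb 24, 2026 + 4 days = Feb 28, 2026.
The onsite loop is held: Feb 28, 2026 + 1 week = Mar 7, 2026.
The hiring committee meets: Mar 7, 2026 + 34 days = Apr 10, 2026.
The offer is extended: Apr 10, 2026 + 6 weeks = May 22, 2026.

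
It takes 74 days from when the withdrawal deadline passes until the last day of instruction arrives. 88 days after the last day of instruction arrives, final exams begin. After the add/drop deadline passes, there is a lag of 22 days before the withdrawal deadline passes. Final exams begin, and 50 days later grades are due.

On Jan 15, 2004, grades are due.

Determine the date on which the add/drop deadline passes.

May 26, 2003

Grades are due: Jan 15, 2004.
Final exams begin: Jan 15, 2004 − 50 days = Nov 26, 2003.
The last day of instruction arrives: Nov 26, 2003 − 88 days = Aug 30, 2003.
The withdrawal deadline passes: Aug 30, 2003 − 74 days = Jun 17, 2003.
The add/drop deadline passes: Jun 17, 2003 − 22 days = May 26, 2003.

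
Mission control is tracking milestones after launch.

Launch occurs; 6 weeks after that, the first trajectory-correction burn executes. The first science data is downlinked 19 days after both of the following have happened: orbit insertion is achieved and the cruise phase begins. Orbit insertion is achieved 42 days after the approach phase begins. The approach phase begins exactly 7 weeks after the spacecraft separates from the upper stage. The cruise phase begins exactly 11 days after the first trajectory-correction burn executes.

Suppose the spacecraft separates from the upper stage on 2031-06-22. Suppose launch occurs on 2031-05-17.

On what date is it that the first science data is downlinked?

2031-10-10

The spacecraft separates from the upper stage: Jun 22, 2031.
The approach phase begins: Jun 22, 2031 + 7 weeks = Aug 10, 2031.
Orbit insertion is achieved: Aug 10, 2031 + 42 days = Sep 21, 2031.
Launch occurs: May 17, 2031.
The first trajectory-correction burn executes: May 17, 2031 + 6 weeks = Jun 28, 2031.
The cruise phase begins: Jun 28, 2031 + 11 days = Jul 9, 2031.
Both prerequisites met — orbit insertion is achieved (Sep 21, 2031), the cruise phase begins (Jul 9, 2031); the later is Sep 21, 2031.
The first science data is downlinked: Sep 21, 2031 + 19 days = Oct 10, 2031.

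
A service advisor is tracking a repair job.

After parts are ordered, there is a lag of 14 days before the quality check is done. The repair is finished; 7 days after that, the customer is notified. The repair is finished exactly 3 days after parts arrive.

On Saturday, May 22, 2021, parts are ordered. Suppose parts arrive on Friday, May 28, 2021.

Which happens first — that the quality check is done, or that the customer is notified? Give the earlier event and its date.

The quality check is done — Saturday, June 5, 2021

Parts are ordered: May 22, 2021.
The quality check is done: May 22, 2021 + 14 days = Jun 5, 2021.
Parts arrive: May 28, 2021.
The repair is finished: May 28, 2021 + 3 days = May 31, 2021.
The customer is notified: May 31, 2021 + 7 days = Jun 7, 2021.
Comparing: the quality check is done on Jun 5, 2021 vs the customer is notified on Jun 7, 2021. Earlier: the quality check is done.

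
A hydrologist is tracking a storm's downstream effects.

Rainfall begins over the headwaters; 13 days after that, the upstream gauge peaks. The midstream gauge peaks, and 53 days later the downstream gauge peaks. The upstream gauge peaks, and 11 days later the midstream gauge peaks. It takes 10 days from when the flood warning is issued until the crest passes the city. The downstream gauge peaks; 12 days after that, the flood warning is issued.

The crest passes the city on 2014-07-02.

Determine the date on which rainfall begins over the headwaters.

2014-03-25

The crest passes the city: Jul 2, 2014.
The flood warning is issued: Jul 2, 2014 − 10 days = Jun 22, 2014.
The downstream gauge peaks: Jun 22, 2014 − 12 days = Jun 10, 2014.
The midstream gauge peaks: Jun 10, 2014 − 53 days = Apr 18, 2014.
The upstream gauge peaks: Apr 18, 2014 − 11 days = Apr 7, 2014.
Rainfall begins over the headwaters: Apr 7, 2014 − 13 days = Mar 25, 2014.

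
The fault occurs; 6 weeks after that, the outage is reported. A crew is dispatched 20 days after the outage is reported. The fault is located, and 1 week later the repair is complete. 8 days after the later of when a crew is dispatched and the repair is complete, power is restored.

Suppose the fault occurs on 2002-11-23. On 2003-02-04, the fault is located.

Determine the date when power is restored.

2003-02-19

The fault occurs: Nov 23, 2002.
The outage is reported: Nov 23, 2002 + 6 weeks = Jan 4, 2003.
A crew is dispatched: Jan 4, 2003 + 20 days = Jan 24, 2003.
The fault is located: Feb 4, 2003.
The repair is complete: Feb 4, 2003 + 1 week = Feb 11, 2003.
Both prerequisites met — a crew is dispatched (Jan 24, 2003), the repair is complete (Feb 11, 2003); the later is Feb 11, 2003.
Power is restored: Feb 11, 2003 + 8 days = Feb 19, 2003.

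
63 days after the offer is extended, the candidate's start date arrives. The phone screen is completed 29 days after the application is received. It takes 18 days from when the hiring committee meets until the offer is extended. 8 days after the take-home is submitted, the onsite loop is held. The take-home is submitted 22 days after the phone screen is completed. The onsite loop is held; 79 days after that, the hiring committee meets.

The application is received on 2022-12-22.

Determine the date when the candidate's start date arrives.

The application is received: Dec 22, 2022.
The phone screen is completed: Dec 22, 2022 + 29 days = Jan 20, 2023.
The take-home is submitted: Jan 20, 2023 + 22 days = Feb 11, 2023.
The onsite loop is held: Feb 11, 2023 + 8 days = Feb 19, 2023.
The hiring committee meets: Feb 19, 2023 + 79 days = May 9, 2023.
The offer is extended: May 9, 2023 + 18 days = May 27, 2023.
The candidate's start date arrives: May 27, 2023 + 63 days = Jul 29, 2023.

2023-07-29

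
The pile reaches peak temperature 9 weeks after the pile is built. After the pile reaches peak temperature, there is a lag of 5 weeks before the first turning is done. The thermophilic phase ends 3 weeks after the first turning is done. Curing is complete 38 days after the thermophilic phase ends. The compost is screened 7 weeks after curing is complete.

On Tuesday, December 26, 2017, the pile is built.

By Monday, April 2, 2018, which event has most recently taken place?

The pile is built: Dec 26, 2017.
The pile reaches peak temperature: Dec 26, 2017 + 9 weeks = Feb 27, 2018.
The first turning is done: Feb 27, 2018 + 5 weeks = Apr 3, 2018.
The thermophilic phase ends: Apr 3, 2018 + 3 weeks = Apr 24, 2018.
Curing is complete: Apr 24, 2018 + 38 days = Jun 1, 2018.
The compost is screened: Jun 1, 2018 + 7 weeks = Jul 20, 2018.
Apr 2, 2018 falls between when the pile reaches peak temperature (Feb 27, 2018) and when the first turning is done (Apr 3, 2018).

The pile reaches peak temperature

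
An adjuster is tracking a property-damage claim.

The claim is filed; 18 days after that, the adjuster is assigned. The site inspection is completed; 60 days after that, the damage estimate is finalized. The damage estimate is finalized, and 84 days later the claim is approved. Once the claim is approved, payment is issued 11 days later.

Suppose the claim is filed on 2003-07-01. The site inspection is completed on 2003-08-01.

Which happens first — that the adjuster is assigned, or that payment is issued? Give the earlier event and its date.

The claim is filed: Jul 1, 2003.
The adjuster is assigned: Jul 1, 2003 + 18 days = Jul 19, 2003.
The site inspection is completed: Aug 1, 2003.
The damage estimate is finalized: Aug 1, 2003 + 60 days = Sep 30, 2003.
The claim is approved: Sep 30, 2003 + 84 days = Dec 23, 2003.
Payment is issued: Dec 23, 2003 + 11 days = Jan 3, 2004.
Comparing: the adjuster is assigned on Jul 19, 2003 vs payment is issued on Jan 3, 2004. Earlier: the adjuster is assigned.

The adjuster is assigned — 2003-07-19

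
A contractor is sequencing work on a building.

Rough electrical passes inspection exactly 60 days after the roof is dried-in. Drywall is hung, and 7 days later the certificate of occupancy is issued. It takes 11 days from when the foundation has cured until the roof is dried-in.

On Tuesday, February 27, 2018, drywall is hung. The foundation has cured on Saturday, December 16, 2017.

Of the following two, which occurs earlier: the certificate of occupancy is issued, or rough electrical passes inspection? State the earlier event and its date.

Drywall is hung: Feb 27, 2018.
The certificate of occupancy is issued: Feb 27, 2018 + 7 days = Mar 6, 2018.
The foundation has cured: Dec 16, 2017.
The roof is dried-in: Dec 16, 2017 + 11 days = Dec 27, 2017.
Rough electrical passes inspection: Dec 27, 2017 + 60 days = Feb 25, 2018.
Comparing: the certificate of occupancy is issued on Mar 6, 2018 vs rough electrical passes inspection on Feb 25, 2018. Earlier: rough electrical passes inspection.

Rough electrical passes inspection — Sunday, February 25, 2018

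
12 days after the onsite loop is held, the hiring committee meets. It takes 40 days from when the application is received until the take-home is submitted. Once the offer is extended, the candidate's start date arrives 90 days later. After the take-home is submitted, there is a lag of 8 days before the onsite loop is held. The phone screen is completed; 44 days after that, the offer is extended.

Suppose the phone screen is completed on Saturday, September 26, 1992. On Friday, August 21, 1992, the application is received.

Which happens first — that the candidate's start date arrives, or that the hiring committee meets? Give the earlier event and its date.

The hiring committee meets — Tuesday, October 20, 1992

The phone screen is completed: Sep 26, 1992.
The offer is extended: Sep 26, 1992 + 44 days = Nov 9, 1992.
The candidate's start date arrives: Nov 9, 1992 + 90 days = Feb 7, 1993.
The application is received: Aug 21, 1992.
The take-home is submitted: Aug 21, 1992 + 40 days = Sep 30, 1992.
The onsite loop is held: Sep 30, 1992 + 8 days = Oct 8, 1992.
The hiring committee meets: Oct 8, 1992 + 12 days = Oct 20, 1992.
Comparing: the candidate's start date arrives on Feb 7, 1993 vs the hiring committee meets on Oct 20, 1992. Earlier: the hiring committee meets.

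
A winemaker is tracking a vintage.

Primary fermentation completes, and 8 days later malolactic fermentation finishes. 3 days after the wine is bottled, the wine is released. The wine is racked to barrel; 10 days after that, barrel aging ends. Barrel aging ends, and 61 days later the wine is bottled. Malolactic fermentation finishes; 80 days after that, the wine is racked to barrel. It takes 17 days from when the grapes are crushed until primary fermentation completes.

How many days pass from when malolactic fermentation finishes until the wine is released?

154 days

Causal path: malolactic fermentation finishes → the wine is racked to barrel → barrel aging ends → the wine is bottled → the wine is released.
Total delay along the path: 80 + 10 + 61 + 3 = 154 days.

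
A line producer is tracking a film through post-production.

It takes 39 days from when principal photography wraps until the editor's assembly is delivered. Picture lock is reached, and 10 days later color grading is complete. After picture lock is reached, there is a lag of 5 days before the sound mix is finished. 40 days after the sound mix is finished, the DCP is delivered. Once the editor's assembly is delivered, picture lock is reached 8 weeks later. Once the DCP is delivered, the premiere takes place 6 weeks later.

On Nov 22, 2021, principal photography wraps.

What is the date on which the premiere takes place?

Principal photography wraps: Nov 22, 2021.
The editor's assembly is delivered: Nov 22, 2021 + 39 days = Dec 31, 2021.
Picture lock is reached: Dec 31, 2021 + 8 weeks = Feb 25, 2022.
The sound mix is finished: Feb 25, 2022 + 5 days = Mar 2, 2022.
The DCP is delivered: Mar 2, 2022 + 40 days = Apr 11, 2022.
The premiere takes place: Apr 11, 2022 + 6 weeks = May 23, 2022.

May 23, 2022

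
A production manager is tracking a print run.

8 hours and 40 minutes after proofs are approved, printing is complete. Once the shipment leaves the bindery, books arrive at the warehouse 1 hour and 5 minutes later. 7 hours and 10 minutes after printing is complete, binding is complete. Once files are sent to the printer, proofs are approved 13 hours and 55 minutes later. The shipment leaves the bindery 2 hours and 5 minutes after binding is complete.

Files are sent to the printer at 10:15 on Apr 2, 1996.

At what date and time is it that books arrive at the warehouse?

Files are sent to the printer: 10:15 Apr 2, 1996.
Proofs are approved: 10:15 Apr 2, 1996 + 13h55m = 00:10 Apr 3, 1996.
Printing is complete: 00:10 Apr 3, 1996 + 8h40m = 08:50 Apr 3, 1996.
Binding is complete: 08:50 Apr 3, 1996 + 7h10m = 16:00 Apr 3, 1996.
The shipment leaves the bindery: 16:00 Apr 3, 1996 + 2h05m = 18:05 Apr 3, 1996.
Books arrive at the warehouse: 18:05 Apr 3, 1996 + 1h05m = 19:10 Apr 3, 1996.

19:10 on Apr 3, 1996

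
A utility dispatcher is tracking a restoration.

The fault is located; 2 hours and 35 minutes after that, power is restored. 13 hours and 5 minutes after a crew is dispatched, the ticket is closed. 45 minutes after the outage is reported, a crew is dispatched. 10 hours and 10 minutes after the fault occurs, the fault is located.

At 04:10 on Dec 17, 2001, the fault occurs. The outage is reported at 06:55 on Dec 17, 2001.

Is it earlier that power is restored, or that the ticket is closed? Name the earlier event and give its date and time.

The fault occurs: 04:10 Dec 17, 2001.
The fault is located: 04:10 Dec 17, 2001 + 10h10m = 14:20 Dec 17, 2001.
Power is restored: 14:20 Dec 17, 2001 + 2h35m = 16:55 Dec 17, 2001.
The outage is reported: 06:55 Dec 17, 2001.
A crew is dispatched: 06:55 Dec 17, 2001 + 45m = 07:40 Dec 17, 2001.
The ticket is closed: 07:40 Dec 17, 2001 + 13h05m = 20:45 Dec 17, 2001.
Comparing: power is restored at 16:55 Dec 17, 2001 vs the ticket is closed at 20:45 Dec 17, 2001. Earlier: power is restored.

Power is restored — 16:55 on Dec 17, 2001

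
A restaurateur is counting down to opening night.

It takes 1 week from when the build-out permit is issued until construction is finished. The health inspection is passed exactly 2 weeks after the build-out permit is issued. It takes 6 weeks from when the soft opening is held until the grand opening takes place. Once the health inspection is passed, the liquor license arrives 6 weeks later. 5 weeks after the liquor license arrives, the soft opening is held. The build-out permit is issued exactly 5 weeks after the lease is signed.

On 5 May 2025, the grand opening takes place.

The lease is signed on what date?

The grand opening takes place: May 5, 2025.
The soft opening is held: May 5, 2025 − 6 weeks = Mar 24, 2025.
The liquor license arrives: Mar 24, 2025 − 5 weeks = Feb 17, 2025.
The health inspection is passed: Feb 17, 2025 − 6 weeks = Jan 6, 2025.
The build-out permit is issued: Jan 6, 2025 − 2 weeks = Dec 23, 2024.
The lease is signed: Dec 23, 2024 − 5 weeks = Nov 18, 2024.

18 November 2024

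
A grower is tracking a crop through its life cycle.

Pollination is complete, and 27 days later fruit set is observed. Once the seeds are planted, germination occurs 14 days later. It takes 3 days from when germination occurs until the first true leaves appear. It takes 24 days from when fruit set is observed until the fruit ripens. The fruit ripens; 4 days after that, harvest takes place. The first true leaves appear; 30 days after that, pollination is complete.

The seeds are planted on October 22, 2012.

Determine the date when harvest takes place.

The seeds are planted: Oct 22, 2012.
Germination occurs: Oct 22, 2012 + 14 days = Nov 5, 2012.
The first true leaves appear: Nov 5, 2012 + 3 days = Nov 8, 2012.
Pollination is complete: Nov 8, 2012 + 30 days = Dec 8, 2012.
Fruit set is observed: Dec 8, 2012 + 27 days = Jan 4, 2013.
The fruit ripens: Jan 4, 2013 + 24 days = Jan 28, 2013.
Harvest takes place: Jan 28, 2013 + 4 days = Feb 1, 2013.

February 1, 2013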